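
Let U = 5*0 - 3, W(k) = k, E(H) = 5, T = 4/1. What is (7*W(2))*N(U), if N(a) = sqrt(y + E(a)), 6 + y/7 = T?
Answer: 42*I ≈ 42.0*I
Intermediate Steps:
T = 4 (T = 4*1 = 4)
y = -14 (y = -42 + 7*4 = -42 + 28 = -14)
U = -3 (U = 0 - 3 = -3)
N(a) = 3*I (N(a) = sqrt(-14 + 5) = sqrt(-9) = 3*I)
(7*W(2))*N(U) = (7*2)*(3*I) = 14*(3*I) = 42*I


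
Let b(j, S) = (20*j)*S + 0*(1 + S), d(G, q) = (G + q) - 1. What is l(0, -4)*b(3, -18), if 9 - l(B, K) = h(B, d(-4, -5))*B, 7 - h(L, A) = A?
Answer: -9720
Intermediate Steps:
d(G, q) = -1 + G + q
h(L, A) = 7 - A
l(B, K) = 9 - 17*B (l(B, K) = 9 - (7 - (-1 - 4 - 5))*B = 9 - (7 - 1*(-10))*B = 9 - (7 + 10)*B = 9 - 17*B)
b(j, S) = 20*S*j (b(j, S) = 20*S*j + 0 = 20*S*j)
l(0, -4)*b(3, -18) = (9 - 17*0)*(20*(-18)*3) = (9 + 0)*(-1080) = 9*(-1080) = -9720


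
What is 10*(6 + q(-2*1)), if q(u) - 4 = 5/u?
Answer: 75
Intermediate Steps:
q(u) = 4 + 5/u
10*(6 + q(-2*1)) = 10*(6 + (4 + 5/((-2*1)))) = 10*(6 + (4 + 5/(-2))) = 10*(6 + (4 + 5*(-1/2))) = 10*(6 + (4 - 5/2)) = 10*(6 + 3/2) = 10*(15/2) = 75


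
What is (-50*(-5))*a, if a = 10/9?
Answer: 2500/9 ≈ 277.78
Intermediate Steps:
a = 10/9 (a = 10*(⅑) = 10/9 ≈ 1.1111)
(-50*(-5))*a = -50*(-5)*(10/9) = -10*(-25)*(10/9) = 250*(10/9) = 2500/9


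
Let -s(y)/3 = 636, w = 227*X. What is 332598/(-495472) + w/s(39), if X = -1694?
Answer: 23736651869/118170072 ≈ 200.87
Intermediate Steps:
w = -384538 (w = 227*(-1694) = -384538)
s(y) = -1908 (s(y) = -3*636 = -1908)
332598/(-495472) + w/s(39) = 332598/(-495472) - 384538/(-1908) = 332598*(-1/495472) - 384538*(-1/1908) = -166299/247736 + 192269/954 = 23736651869/118170072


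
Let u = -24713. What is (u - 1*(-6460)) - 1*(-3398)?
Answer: -14855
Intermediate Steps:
(u - 1*(-6460)) - 1*(-3398) = (-24713 - 1*(-6460)) - 1*(-3398) = (-24713 + 6460) + 3398 = -18253 + 3398 = -14855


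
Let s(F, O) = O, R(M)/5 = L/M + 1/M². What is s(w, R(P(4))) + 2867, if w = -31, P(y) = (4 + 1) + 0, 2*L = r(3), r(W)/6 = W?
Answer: 14381/5 ≈ 2876.2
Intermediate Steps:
r(W) = 6*W
L = 9 (L = (6*3)/2 = (½)*18 = 9)
P(y) = 5 (P(y) = 5 + 0 = 5)
R(M) = 5/M² + 45/M (R(M) = 5*(9/M + 1/M²) = 5*(9/M + M⁻²) = 5*(M⁻² + 9/M) = 5/M² + 45/M)
s(w, R(P(4))) + 2867 = 5*(1 + 9*5)/5² + 2867 = 5*(1/25)*(1 + 45) + 2867 = 5*(1/25)*46 + 2867 = 46/5 + 2867 = 14381/5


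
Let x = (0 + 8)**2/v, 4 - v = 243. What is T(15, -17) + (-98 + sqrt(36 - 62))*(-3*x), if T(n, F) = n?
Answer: -15231/239 + 192*I*sqrt(26)/239 ≈ -63.728 + 4.0963*I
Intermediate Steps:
v = -239 (v = 4 - 1*243 = 4 - 243 = -239)
x = -64/239 (x = (0 + 8)**2/(-239) = 8**2*(-1/239) = 64*(-1/239) = -64/239 ≈ -0.26778)
T(15, -17) + (-98 + sqrt(36 - 62))*(-3*x) = 15 + (-98 + sqrt(36 - 62))*(-3*(-64/239)) = 15 + (-98 + sqrt(-26))*(192/239) = 15 + (-98 + I*sqrt(26))*(192/239) = 15 + (-18816/239 + 192*I*sqrt(26)/239) = -15231/239 + 192*I*sqrt(26)/239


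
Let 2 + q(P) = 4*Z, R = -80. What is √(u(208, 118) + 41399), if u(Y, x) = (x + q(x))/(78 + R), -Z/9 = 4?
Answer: √41413 ≈ 203.50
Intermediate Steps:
Z = -36 (Z = -9*4 = -36)
q(P) = -146 (q(P) = -2 + 4*(-36) = -2 - 144 = -146)
u(Y, x) = 73 - x/2 (u(Y, x) = (x - 146)/(78 - 80) = (-146 + x)/(-2) = (-146 + x)*(-½) = 73 - x/2)
√(u(208, 118) + 41399) = √((73 - ½*118) + 41399) = √((73 - 59) + 41399) = √(14 + 41399) = √41413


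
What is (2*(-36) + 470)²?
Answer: 158404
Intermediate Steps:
(2*(-36) + 470)² = (-72 + 470)² = 398² = 158404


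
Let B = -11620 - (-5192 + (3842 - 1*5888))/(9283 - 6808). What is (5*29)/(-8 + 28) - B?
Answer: 10461893/900 ≈ 11624.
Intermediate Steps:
B = -2613842/225 (B = -11620 - (-5192 + (3842 - 5888))/2475 = -11620 - (-5192 - 2046)/2475 = -11620 - (-7238)/2475 = -11620 - 1*(-658/225) = -11620 + 658/225 = -2613842/225 ≈ -11617.)
(5*29)/(-8 + 28) - B = (5*29)/(-8 + 28) - 1*(-2613842/225) = 145/20 + 2613842/225 = 145*(1/20) + 2613842/225 = 29/4 + 2613842/225 = 10461893/900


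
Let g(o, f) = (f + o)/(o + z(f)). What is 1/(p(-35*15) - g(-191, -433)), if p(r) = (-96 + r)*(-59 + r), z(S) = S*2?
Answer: 1057/383335224 ≈ 2.7574e-6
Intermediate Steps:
z(S) = 2*S
g(o, f) = (f + o)/(o + 2*f)
1/(p(-35*15) - g(-191, -433)) = 1/((5664 + (-35*15)² - (-5425)*15) - (-433 - 191)/(-191 + 2*(-433))) = 1/((5664 + (-525)² - 155*(-525)) - (-624)/(-191 - 866)) = 1/((5664 + 275625 + 81375) - (-624)/(-1057)) = 1/(362664 - (-1)*(-624)/1057) = 1/(362664 - 1*624/1057) = 1/(362664 - 624/1057) = 1/(383335224/1057) = 1057/383335224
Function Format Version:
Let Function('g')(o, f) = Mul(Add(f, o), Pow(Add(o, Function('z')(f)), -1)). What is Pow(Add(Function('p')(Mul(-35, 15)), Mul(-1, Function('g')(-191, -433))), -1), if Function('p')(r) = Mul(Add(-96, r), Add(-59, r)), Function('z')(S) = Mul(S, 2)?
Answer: Rational(1057, 383335224) ≈ 2.7574e-6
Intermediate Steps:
Function('z')(S) = Mul(2, S)
Function('g')(o, f) = Mul(Pow(Add(o, Mul(2, f)), -1), Add(f, o)) (Function('g')(o, f) = Mul(Add(f, o), Pow(Add(o, Mul(2, f)), -1)) = Mul(Pow(Add(o, Mul(2, f)), -1), Add(f, o)))
Pow(Add(Function('p')(Mul(-35, 15)), Mul(-1, Function('g')(-191, -433))), -1) = Pow(Add(Add(5664, Pow(Mul(-35, 15), 2), Mul(-155, Mul(-35, 15))), Mul(-1, Mul(Pow(Add(-191, Mul(2, -433)), -1), Add(-433, -191)))), -1) = Pow(Add(Add(5664, Pow(-525, 2), Mul(-155, -525)), Mul(-1, Mul(Pow(Add(-191, -866), -1), -624))), -1) = Pow(Add(Add(5664, 275625, 81375), Mul(-1, Mul(Pow(-1057, -1), -624))), -1) = Pow(Add(362664, Mul(-1, Mul(Rational(-1, 1057), -624))), -1) = Pow(Add(362664, Mul(-1, Rational(624, 1057))), -1) = Pow(Add(362664, Rational(-624, 1057)), -1) = Pow(Rational(383335224, 1057), -1) = Rational(1057, 383335224)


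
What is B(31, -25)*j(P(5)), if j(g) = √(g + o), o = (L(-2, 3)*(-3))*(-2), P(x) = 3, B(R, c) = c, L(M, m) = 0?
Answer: -25*√3 ≈ -43.301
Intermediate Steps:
o = 0 (o = (0*(-3))*(-2) = 0*(-2) = 0)
j(g) = √g (j(g) = √(g + 0) = √g)
B(31, -25)*j(P(5)) = -25*√3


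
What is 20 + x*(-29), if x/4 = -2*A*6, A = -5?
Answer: -6940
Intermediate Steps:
x = 240 (x = 4*(-2*(-5)*6) = 4*(10*6) = 4*60 = 240)
20 + x*(-29) = 20 + 240*(-29) = 20 - 6960 = -6940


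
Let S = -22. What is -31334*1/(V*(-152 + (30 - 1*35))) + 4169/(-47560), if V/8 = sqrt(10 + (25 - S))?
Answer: -4169/47560 + 15667*sqrt(57)/35796 ≈ 3.2167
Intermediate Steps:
V = 8*sqrt(57) (V = 8*sqrt(10 + (25 - 1*(-22))) = 8*sqrt(10 + (25 + 22)) = 8*sqrt(10 + 47) = 8*sqrt(57) ≈ 60.399)
-31334*1/(V*(-152 + (30 - 1*35))) + 4169/(-47560) = -31334*sqrt(57)/(456*(-152 + (30 - 1*35))) + 4169/(-47560) = -31334*sqrt(57)/(456*(-152 + (30 - 35))) + 4169*(-1/47560) = -31334*sqrt(57)/(456*(-152 - 5)) - 4169/47560 = -31334*(-sqrt(57)/71592) - 4169/47560 = -(-15667)*sqrt(57)/35796 - 4169/47560 = 15667*sqrt(57)/35796 - 4169/47560 = -4169/47560 + 15667*sqrt(57)/35796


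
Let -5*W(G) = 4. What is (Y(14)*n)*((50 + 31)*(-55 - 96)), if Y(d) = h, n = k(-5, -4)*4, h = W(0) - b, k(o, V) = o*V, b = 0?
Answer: 782784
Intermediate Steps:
W(G) = -⅘ (W(G) = -⅕*4 = -⅘)
k(o, V) = V*o
h = -⅘ (h = -⅘ - 1*0 = -⅘ + 0 = -⅘ ≈ -0.80000)
n = 80 (n = -4*(-5)*4 = 20*4 = 80)
Y(d) = -⅘
(Y(14)*n)*((50 + 31)*(-55 - 96)) = (-⅘*80)*((50 + 31)*(-55 - 96)) = -5184*(-151) = -64*(-12231) = 782784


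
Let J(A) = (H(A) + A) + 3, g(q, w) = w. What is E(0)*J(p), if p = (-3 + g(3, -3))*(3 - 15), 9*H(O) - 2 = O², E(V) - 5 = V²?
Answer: 29305/9 ≈ 3256.1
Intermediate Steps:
E(V) = 5 + V²
H(O) = 2/9 + O²/9
p = 72 (p = (-3 - 3)*(3 - 15) = -6*(-12) = 72)
J(A) = 29/9 + A + A²/9 (J(A) = ((2/9 + A²/9) + A) + 3 = (2/9 + A + A²/9) + 3 = 29/9 + A + A²/9)
E(0)*J(p) = (5 + 0²)*(29/9 + 72 + (⅑)*72²) = (5 + 0)*(29/9 + 72 + (⅑)*5184) = 5*(29/9 + 72 + 576) = 5*(5861/9) = 29305/9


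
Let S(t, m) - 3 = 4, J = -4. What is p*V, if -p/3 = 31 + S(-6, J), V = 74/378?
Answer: -1406/63 ≈ -22.317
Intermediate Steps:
S(t, m) = 7 (S(t, m) = 3 + 4 = 7)
V = 37/189 (V = 74*(1/378) = 37/189 ≈ 0.19577)
p = -114 (p = -3*(31 + 7) = -3*38 = -114)
p*V = -114*37/189 = -1406/63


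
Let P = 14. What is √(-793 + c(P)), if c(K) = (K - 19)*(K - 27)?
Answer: 2*I*√182 ≈ 26.981*I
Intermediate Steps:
c(K) = (-27 + K)*(-19 + K) (c(K) = (-19 + K)*(-27 + K) = (-27 + K)*(-19 + K))
√(-793 + c(P)) = √(-793 + (513 + 14² - 46*14)) = √(-793 + (513 + 196 - 644)) = √(-793 + 65) = √(-728) = 2*I*√182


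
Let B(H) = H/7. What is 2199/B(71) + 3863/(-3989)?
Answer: 61128404/283219 ≈ 215.83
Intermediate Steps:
B(H) = H/7 (B(H) = H*(1/7) = H/7)
2199/B(71) + 3863/(-3989) = 2199/(((1/7)*71)) + 3863/(-3989) = 2199/(71/7) + 3863*(-1/3989) = 2199*(7/71) - 3863/3989 = 15393/71 - 3863/3989 = 61128404/283219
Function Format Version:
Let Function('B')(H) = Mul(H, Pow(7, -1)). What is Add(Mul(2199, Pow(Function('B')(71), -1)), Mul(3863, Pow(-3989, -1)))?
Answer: Rational(61128404, 283219) ≈ 215.83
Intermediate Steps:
Function('B')(H) = Mul(Rational(1, 7), H) (Function('B')(H) = Mul(H, Rational(1, 7)) = Mul(Rational(1, 7), H))
Add(Mul(2199, Pow(Function('B')(71), -1)), Mul(3863, Pow(-3989, -1))) = Add(Mul(2199, Pow(Mul(Rational(1, 7), 71), -1)), Mul(3863, Pow(-3989, -1))) = Add(Mul(2199, Pow(Rational(71, 7), -1)), Mul(3863, Rational(-1, 3989))) = Add(Mul(2199, Rational(7, 71)), Rational(-3863, 3989)) = Add(Rational(15393, 71), Rational(-3863, 3989)) = Rational(61128404, 283219)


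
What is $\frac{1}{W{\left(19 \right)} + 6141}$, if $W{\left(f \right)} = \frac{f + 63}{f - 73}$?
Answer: $\frac{27}{165766} \approx 0.00016288$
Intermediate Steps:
$W{\left(f \right)} = \frac{63 + f}{-73 + f}$
$\frac{1}{W{\left(19 \right)} + 6141} = \frac{1}{\frac{63 + 19}{-73 + 19} + 6141} = \frac{1}{\frac{1}{-54} \cdot 82 + 6141} = \frac{1}{\left(- \frac{1}{54}\right) 82 + 6141} = \frac{1}{- \frac{41}{27} + 6141} = \frac{1}{\frac{165766}{27}} = \frac{27}{165766}$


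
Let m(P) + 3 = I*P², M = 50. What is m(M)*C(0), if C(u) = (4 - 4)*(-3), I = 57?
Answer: 0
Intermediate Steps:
C(u) = 0 (C(u) = 0*(-3) = 0)
m(P) = -3 + 57*P²
m(M)*C(0) = (-3 + 57*50²)*0 = (-3 + 57*2500)*0 = (-3 + 142500)*0 = 142497*0 = 0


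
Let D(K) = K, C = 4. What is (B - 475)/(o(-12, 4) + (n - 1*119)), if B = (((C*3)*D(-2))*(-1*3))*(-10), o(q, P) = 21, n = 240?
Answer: -1195/142 ≈ -8.4155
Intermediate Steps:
B = -720 (B = (((4*3)*(-2))*(-1*3))*(-10) = ((12*(-2))*(-3))*(-10) = -24*(-3)*(-10) = 72*(-10) = -720)
(B - 475)/(o(-12, 4) + (n - 1*119)) = (-720 - 475)/(21 + (240 - 1*119)) = -1195/(21 + (240 - 119)) = -1195/(21 + 121) = -1195/142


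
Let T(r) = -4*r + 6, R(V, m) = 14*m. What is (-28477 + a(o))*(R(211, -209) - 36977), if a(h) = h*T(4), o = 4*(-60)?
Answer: 1040550531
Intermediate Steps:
T(r) = 6 - 4*r
o = -240
a(h) = -10*h (a(h) = h*(6 - 4*4) = h*(6 - 16) = h*(-10) = -10*h)
(-28477 + a(o))*(R(211, -209) - 36977) = (-28477 - 10*(-240))*(14*(-209) - 36977) = (-28477 + 2400)*(-2926 - 36977) = -26077*(-39903) = 1040550531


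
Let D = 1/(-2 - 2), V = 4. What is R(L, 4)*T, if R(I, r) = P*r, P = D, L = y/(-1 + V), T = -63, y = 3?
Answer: 63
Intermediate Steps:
L = 1 (L = 3/(-1 + 4) = 3/3 = (1/3)*3 = 1)
D = -1/4 (D = 1/(-4) = -1/4 ≈ -0.25000)
P = -1/4 ≈ -0.25000
R(I, r) = -r/4
R(L, 4)*T = -1/4*4*(-63) = -1*(-63) = 63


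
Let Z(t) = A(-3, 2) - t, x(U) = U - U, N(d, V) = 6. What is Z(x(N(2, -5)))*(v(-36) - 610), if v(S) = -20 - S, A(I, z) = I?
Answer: 1782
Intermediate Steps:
x(U) = 0
Z(t) = -3 - t
Z(x(N(2, -5)))*(v(-36) - 610) = (-3 - 1*0)*((-20 - 1*(-36)) - 610) = (-3 + 0)*((-20 + 36) - 610) = -3*(16 - 610) = -3*(-594) = 1782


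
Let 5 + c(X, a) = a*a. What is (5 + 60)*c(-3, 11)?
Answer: 7540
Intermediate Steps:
c(X, a) = -5 + a² (c(X, a) = -5 + a*a = -5 + a²)
(5 + 60)*c(-3, 11) = (5 + 60)*(-5 + 11²) = 65*(-5 + 121) = 65*116 = 7540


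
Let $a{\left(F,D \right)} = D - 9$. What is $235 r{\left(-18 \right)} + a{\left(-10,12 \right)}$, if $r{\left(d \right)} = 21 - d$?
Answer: $9168$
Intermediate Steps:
$a{\left(F,D \right)} = -9 + D$ ($a{\left(F,D \right)} = D - 9 = -9 + D$)
$235 r{\left(-18 \right)} + a{\left(-10,12 \right)} = 235 \left(21 - -18\right) + \left(-9 + 12\right) = 235 \left(21 + 18\right) + 3 = 235 \cdot 39 + 3 = 9165 + 3 = 9168$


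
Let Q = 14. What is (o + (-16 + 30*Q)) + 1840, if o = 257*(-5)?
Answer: 959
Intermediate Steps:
o = -1285
(o + (-16 + 30*Q)) + 1840 = (-1285 + (-16 + 30*14)) + 1840 = (-1285 + (-16 + 420)) + 1840 = (-1285 + 404) + 1840 = -881 + 1840 = 959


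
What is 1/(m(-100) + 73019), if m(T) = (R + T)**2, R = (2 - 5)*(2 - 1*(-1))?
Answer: 1/84900 ≈ 1.1779e-5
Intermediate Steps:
R = -9 (R = -3*(2 + 1) = -3*3 = -9)
m(T) = (-9 + T)**2
1/(m(-100) + 73019) = 1/((-9 - 100)**2 + 73019) = 1/((-109)**2 + 73019) = 1/(11881 + 73019) = 1/84900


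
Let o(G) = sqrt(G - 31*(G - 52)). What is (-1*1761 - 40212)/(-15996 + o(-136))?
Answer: 167850027/63966581 + 41973*sqrt(1423)/127933162 ≈ 2.6364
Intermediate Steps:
o(G) = sqrt(1612 - 30*G) (o(G) = sqrt(G - 31*(-52 + G)) = sqrt(G + (1612 - 31*G)) = sqrt(1612 - 30*G))
(-1*1761 - 40212)/(-15996 + o(-136)) = (-1*1761 - 40212)/(-15996 + sqrt(1612 - 30*(-136))) = (-1761 - 40212)/(-15996 + sqrt(1612 + 4080)) = -41973/(-15996 + sqrt(5692)) = -41973/(-15996 + 2*sqrt(1423))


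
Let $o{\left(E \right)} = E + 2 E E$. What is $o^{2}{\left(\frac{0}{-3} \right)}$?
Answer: $0$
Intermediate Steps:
$o{\left(E \right)} = E + 2 E^{2}$
$o^{2}{\left(\frac{0}{-3} \right)} = \left(\frac{0}{-3} \left(1 + 2 \frac{0}{-3}\right)\right)^{2} = \left(0 \left(- \frac{1}{3}\right) \left(1 + 2 \cdot 0 \left(- \frac{1}{3}\right)\right)\right)^{2} = \left(0 \left(1 + 2 \cdot 0\right)\right)^{2} = \left(0 \left(1 + 0\right)\right)^{2} = \left(0 \cdot 1\right)^{2} = 0^{2} = 0$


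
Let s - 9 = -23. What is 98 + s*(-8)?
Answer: 210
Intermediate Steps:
s = -14 (s = 9 - 23 = -14)
98 + s*(-8) = 98 - 14*(-8) = 98 + 112 = 210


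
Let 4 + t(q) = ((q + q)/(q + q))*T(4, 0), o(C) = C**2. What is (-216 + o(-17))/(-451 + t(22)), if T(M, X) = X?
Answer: -73/455 ≈ -0.16044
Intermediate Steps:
t(q) = -4 (t(q) = -4 + ((q + q)/(q + q))*0 = -4 + ((2*q)/((2*q)))*0 = -4 + ((2*q)*(1/(2*q)))*0 = -4 + 1*0 = -4 + 0 = -4)
(-216 + o(-17))/(-451 + t(22)) = (-216 + (-17)**2)/(-451 - 4) = (-216 + 289)/(-455) = 73*(-1/455) = -73/455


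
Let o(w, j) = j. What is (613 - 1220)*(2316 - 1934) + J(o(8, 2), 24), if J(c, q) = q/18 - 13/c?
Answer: -1391275/6 ≈ -2.3188e+5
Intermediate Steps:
J(c, q) = -13/c + q/18 (J(c, q) = q*(1/18) - 13/c = q/18 - 13/c = -13/c + q/18)
(613 - 1220)*(2316 - 1934) + J(o(8, 2), 24) = (613 - 1220)*(2316 - 1934) + (-13/2 + (1/18)*24) = -607*382 + (-13*½ + 4/3) = -231874 + (-13/2 + 4/3) = -231874 - 31/6 = -1391275/6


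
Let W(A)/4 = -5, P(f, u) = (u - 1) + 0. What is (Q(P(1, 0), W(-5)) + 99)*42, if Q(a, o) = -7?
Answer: 3864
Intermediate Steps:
P(f, u) = -1 + u (P(f, u) = (-1 + u) + 0 = -1 + u)
W(A) = -20 (W(A) = 4*(-5) = -20)
(Q(P(1, 0), W(-5)) + 99)*42 = (-7 + 99)*42 = 92*42 = 3864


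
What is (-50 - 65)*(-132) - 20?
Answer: 15160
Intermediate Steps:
(-50 - 65)*(-132) - 20 = -115*(-132) - 20 = 15180 - 20 = 15160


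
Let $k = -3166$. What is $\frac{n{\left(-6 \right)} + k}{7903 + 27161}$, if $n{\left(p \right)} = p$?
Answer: $- \frac{793}{8766} \approx -0.090463$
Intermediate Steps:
$\frac{n{\left(-6 \right)} + k}{7903 + 27161} = \frac{-6 - 3166}{7903 + 27161} = - \frac{3172}{35064} = \left(-3172\right) \frac{1}{35064} = - \frac{793}{8766}$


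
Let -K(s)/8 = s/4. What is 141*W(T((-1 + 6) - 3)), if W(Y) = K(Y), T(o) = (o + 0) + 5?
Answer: -1974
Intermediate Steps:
T(o) = 5 + o (T(o) = o + 5 = 5 + o)
K(s) = -2*s (K(s) = -8*s/4 = -2*s)
W(Y) = -2*Y
141*W(T((-1 + 6) - 3)) = 141*(-2*(5 + ((-1 + 6) - 3))) = 141*(-2*(5 + (5 - 3))) = 141*(-2*(5 + 2)) = 141*(-2*7) = 141*(-14) = -1974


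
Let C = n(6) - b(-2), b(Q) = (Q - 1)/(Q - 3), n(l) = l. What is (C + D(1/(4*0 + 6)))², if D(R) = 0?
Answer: 729/25 ≈ 29.160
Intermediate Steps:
b(Q) = (-1 + Q)/(-3 + Q)
C = 27/5 (C = 6 - (-1 - 2)/(-3 - 2) = 6 - (-3)/(-5) = 6 - (-1)*(-3)/5 = 6 - 1*⅗ = 6 - ⅗ = 27/5 ≈ 5.4000)
(C + D(1/(4*0 + 6)))² = (27/5 + 0)² = (27/5)² = 729/25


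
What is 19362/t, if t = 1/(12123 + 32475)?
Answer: 863506476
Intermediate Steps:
t = 1/44598 ≈ 2.2423e-5
19362/t = 19362/(1/44598) = 19362*44598 = 863506476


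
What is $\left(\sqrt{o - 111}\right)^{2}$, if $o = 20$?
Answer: $-91$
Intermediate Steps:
$\left(\sqrt{o - 111}\right)^{2} = \left(\sqrt{20 - 111}\right)^{2} = \left(\sqrt{-91}\right)^{2} = \left(i \sqrt{91}\right)^{2} = -91$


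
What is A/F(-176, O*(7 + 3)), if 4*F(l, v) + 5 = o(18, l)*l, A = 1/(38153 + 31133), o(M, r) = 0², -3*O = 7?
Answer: -2/173215 ≈ -1.1546e-5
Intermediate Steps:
O = -7/3 (O = -⅓*7 = -7/3 ≈ -2.3333)
o(M, r) = 0
A = 1/69286 ≈ 1.4433e-5
F(l, v) = -5/4 (F(l, v) = -5/4 + (0*l)/4 = -5/4 + (¼)*0 = -5/4 + 0 = -5/4)
A/F(-176, O*(7 + 3)) = 1/(69286*(-5/4)) = (1/69286)*(-⅘) = -2/173215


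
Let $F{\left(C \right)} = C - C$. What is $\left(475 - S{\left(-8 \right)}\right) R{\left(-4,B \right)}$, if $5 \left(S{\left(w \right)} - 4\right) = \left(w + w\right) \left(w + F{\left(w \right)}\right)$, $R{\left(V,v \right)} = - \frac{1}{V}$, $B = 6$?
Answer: $\frac{2227}{20} \approx 111.35$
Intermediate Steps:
$F{\left(C \right)} = 0$
$S{\left(w \right)} = 4 + \frac{2 w^{2}}{5}$ ($S{\left(w \right)} = 4 + \frac{\left(w + w\right) \left(w + 0\right)}{5} = 4 + \frac{2 w w}{5} = 4 + \frac{2 w^{2}}{5}$)
$\left(475 - S{\left(-8 \right)}\right) R{\left(-4,B \right)} = \left(475 - \left(4 + \frac{2 \left(-8\right)^{2}}{5}\right)\right) \left(- \frac{1}{-4}\right) = \left(475 - \left(4 + \frac{2}{5} \cdot 64\right)\right) \left(\left(-1\right) \left(- \frac{1}{4}\right)\right) = \left(475 - \left(4 + \frac{128}{5}\right)\right) \frac{1}{4} = \left(475 - \frac{148}{5}\right) \frac{1}{4} = \frac{2227}{5} \cdot \frac{1}{4} = \frac{2227}{20}$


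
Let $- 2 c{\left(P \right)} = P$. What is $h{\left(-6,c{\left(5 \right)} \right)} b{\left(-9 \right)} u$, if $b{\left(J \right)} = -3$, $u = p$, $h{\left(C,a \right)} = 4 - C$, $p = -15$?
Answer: $450$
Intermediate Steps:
$c{\left(P \right)} = - \frac{P}{2}$
$u = -15$
$h{\left(-6,c{\left(5 \right)} \right)} b{\left(-9 \right)} u = \left(4 - -6\right) \left(-3\right) \left(-15\right) = \left(4 + 6\right) \left(-3\right) \left(-15\right) = 10 \left(-3\right) \left(-15\right) = \left(-30\right) \left(-15\right) = 450$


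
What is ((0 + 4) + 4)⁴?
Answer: 4096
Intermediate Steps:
((0 + 4) + 4)⁴ = (4 + 4)⁴ = 8⁴ = 4096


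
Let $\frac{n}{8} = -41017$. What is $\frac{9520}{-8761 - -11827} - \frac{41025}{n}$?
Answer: $\frac{232116955}{71861784} \approx 3.23$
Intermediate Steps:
$n = -328136$ ($n = 8 \left(-41017\right) = -328136$)
$\frac{9520}{-8761 - -11827} - \frac{41025}{n} = \frac{9520}{-8761 - -11827} - \frac{41025}{-328136} = \frac{9520}{-8761 + 11827} - - \frac{41025}{328136} = \frac{9520}{3066} + \frac{41025}{328136} = 9520 \cdot \frac{1}{3066} + \frac{41025}{328136} = \frac{680}{219} + \frac{41025}{328136} = \frac{232116955}{71861784}$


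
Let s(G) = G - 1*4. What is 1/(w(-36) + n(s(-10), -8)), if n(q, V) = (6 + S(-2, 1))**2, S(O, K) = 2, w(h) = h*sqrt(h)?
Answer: 1/793 + 27*I/6344 ≈ 0.001261 + 0.004256*I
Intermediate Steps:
w(h) = h**(3/2)
s(G) = -4 + G (s(G) = G - 4 = -4 + G)
n(q, V) = 64 (n(q, V) = (6 + 2)**2 = 8**2 = 64)
1/(w(-36) + n(s(-10), -8)) = 1/((-36)**(3/2) + 64) = 1/(-216*I + 64) = 1/(64 - 216*I) = (64 + 216*I)/50752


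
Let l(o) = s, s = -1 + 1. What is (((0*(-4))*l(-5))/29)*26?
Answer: 0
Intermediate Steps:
s = 0
l(o) = 0
(((0*(-4))*l(-5))/29)*26 = (((0*(-4))*0)/29)*26 = ((0*0)/29)*26 = ((1/29)*0)*26 = 0*26 = 0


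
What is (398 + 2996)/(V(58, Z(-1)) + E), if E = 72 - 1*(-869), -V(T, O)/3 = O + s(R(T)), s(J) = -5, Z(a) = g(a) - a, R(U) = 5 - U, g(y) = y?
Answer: 1697/478 ≈ 3.5502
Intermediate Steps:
Z(a) = 0 (Z(a) = a - a = 0)
V(T, O) = 15 - 3*O (V(T, O) = -3*(O - 5) = -3*(-5 + O) = 15 - 3*O)
E = 941 (E = 72 + 869 = 941)
(398 + 2996)/(V(58, Z(-1)) + E) = (398 + 2996)/((15 - 3*0) + 941) = 3394/((15 + 0) + 941) = 3394/(15 + 941) = 3394/956 = 3394*(1/956) = 1697/478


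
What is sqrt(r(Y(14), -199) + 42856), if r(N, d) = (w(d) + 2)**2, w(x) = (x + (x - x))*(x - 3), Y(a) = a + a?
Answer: 2*sqrt(404020714) ≈ 40201.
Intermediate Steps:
Y(a) = 2*a
w(x) = x*(-3 + x) (w(x) = (x + 0)*(-3 + x) = x*(-3 + x))
r(N, d) = (2 + d*(-3 + d))**2 (r(N, d) = (d*(-3 + d) + 2)**2 = (2 + d*(-3 + d))**2)
sqrt(r(Y(14), -199) + 42856) = sqrt((2 - 199*(-3 - 199))**2 + 42856) = sqrt((2 - 199*(-202))**2 + 42856) = sqrt((2 + 40198)**2 + 42856) = sqrt(40200**2 + 42856) = sqrt(1616040000 + 42856) = sqrt(1616082856) = 2*sqrt(404020714)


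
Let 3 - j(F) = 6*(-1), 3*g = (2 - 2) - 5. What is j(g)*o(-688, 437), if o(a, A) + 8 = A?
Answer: 3861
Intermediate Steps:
o(a, A) = -8 + A
g = -5/3 (g = ((2 - 2) - 5)/3 = (0 - 5)/3 = (⅓)*(-5) = -5/3 ≈ -1.6667)
j(F) = 9 (j(F) = 3 - 6*(-1) = 3 - 1*(-6) = 3 + 6 = 9)
j(g)*o(-688, 437) = 9*(-8 + 437) = 9*429 = 3861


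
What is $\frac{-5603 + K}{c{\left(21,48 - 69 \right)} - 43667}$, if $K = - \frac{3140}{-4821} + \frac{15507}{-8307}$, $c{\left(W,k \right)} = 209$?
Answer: $\frac{12468771256}{96689334807} \approx 0.12896$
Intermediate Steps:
$K = - \frac{5408363}{4449783}$ ($K = \left(-3140\right) \left(- \frac{1}{4821}\right) + 15507 \left(- \frac{1}{8307}\right) = \frac{3140}{4821} - \frac{1723}{923} = - \frac{5408363}{4449783} \approx -1.2154$)
$\frac{-5603 + K}{c{\left(21,48 - 69 \right)} - 43667} = \frac{-5603 - \frac{5408363}{4449783}}{209 - 43667} = - \frac{24937542512}{4449783 \left(-43458\right)} = \left(- \frac{24937542512}{4449783}\right) \left(- \frac{1}{43458}\right) = \frac{12468771256}{96689334807}$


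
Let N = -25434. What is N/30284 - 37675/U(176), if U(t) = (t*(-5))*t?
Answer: -12719401/21319936 ≈ -0.59660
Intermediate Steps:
U(t) = -5*t² (U(t) = (-5*t)*t = -5*t²)
N/30284 - 37675/U(176) = -25434/30284 - 37675/((-5*176²)) = -25434*1/30284 - 37675/((-5*30976)) = -12717/15142 - 37675/(-154880) = -12717/15142 - 37675*(-1/154880) = -12717/15142 + 685/2816 = -12719401/21319936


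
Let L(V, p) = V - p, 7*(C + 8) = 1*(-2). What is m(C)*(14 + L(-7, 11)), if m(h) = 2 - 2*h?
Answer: -520/7 ≈ -74.286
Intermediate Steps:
C = -58/7 (C = -8 + (1*(-2))/7 = -8 + (⅐)*(-2) = -8 - 2/7 = -58/7 ≈ -8.2857)
m(C)*(14 + L(-7, 11)) = (2 - 2*(-58/7))*(14 + (-7 - 1*11)) = (2 + 116/7)*(14 + (-7 - 11)) = 130*(14 - 18)/7 = (130/7)*(-4) = -520/7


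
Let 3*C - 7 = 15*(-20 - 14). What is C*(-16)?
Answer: 8048/3 ≈ 2682.7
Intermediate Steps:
C = -503/3 (C = 7/3 + (15*(-20 - 14))/3 = 7/3 + (15*(-34))/3 = 7/3 + (1/3)*(-510) = 7/3 - 170 = -503/3 ≈ -167.67)
C*(-16) = -503/3*(-16) = 8048/3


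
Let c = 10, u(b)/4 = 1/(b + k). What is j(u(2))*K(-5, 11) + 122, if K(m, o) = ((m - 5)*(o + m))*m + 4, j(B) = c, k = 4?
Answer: 3162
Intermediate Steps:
u(b) = 4/(4 + b) (u(b) = 4/(b + 4) = 4/(4 + b))
j(B) = 10
K(m, o) = 4 + m*(-5 + m)*(m + o) (K(m, o) = ((-5 + m)*(m + o))*m + 4 = m*(-5 + m)*(m + o) + 4 = 4 + m*(-5 + m)*(m + o))
j(u(2))*K(-5, 11) + 122 = 10*(4 + (-5)³ - 5*(-5)² + 11*(-5)² - 5*(-5)*11) + 122 = 10*(4 - 125 - 5*25 + 11*25 + 275) + 122 = 10*(4 - 125 - 125 + 275 + 275) + 122 = 10*304 + 122 = 3040 + 122 = 3162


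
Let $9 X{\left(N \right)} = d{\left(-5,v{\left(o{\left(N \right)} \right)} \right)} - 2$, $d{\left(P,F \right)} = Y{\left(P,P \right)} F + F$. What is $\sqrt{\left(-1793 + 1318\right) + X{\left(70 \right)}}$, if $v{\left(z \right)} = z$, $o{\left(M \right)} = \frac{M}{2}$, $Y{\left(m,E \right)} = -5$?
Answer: $\frac{i \sqrt{4417}}{3} \approx 22.154 i$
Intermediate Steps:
$o{\left(M \right)} = \frac{M}{2}$ ($o{\left(M \right)} = M \frac{1}{2} = \frac{M}{2}$)
$d{\left(P,F \right)} = - 4 F$ ($d{\left(P,F \right)} = - 5 F + F = - 4 F$)
$X{\left(N \right)} = - \frac{2}{9} - \frac{2 N}{9}$ ($X{\left(N \right)} = \frac{- 4 \frac{N}{2} - 2}{9} = \frac{- 2 N - 2}{9} = \frac{-2 - 2 N}{9} = - \frac{2}{9} - \frac{2 N}{9}$)
$\sqrt{\left(-1793 + 1318\right) + X{\left(70 \right)}} = \sqrt{\left(-1793 + 1318\right) - \frac{142}{9}} = \sqrt{-475 - \frac{142}{9}} = \sqrt{- \frac{4417}{9}} = \frac{i \sqrt{4417}}{3}$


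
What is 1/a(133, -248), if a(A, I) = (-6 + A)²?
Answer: 1/16129 ≈ 6.2000e-5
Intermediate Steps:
1/a(133, -248) = 1/((-6 + 133)²) = 1/(127²) = 1/16129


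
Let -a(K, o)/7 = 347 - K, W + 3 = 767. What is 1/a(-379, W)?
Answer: -1/5082 ≈ -0.00019677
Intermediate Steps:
W = 764 (W = -3 + 767 = 764)
a(K, o) = -2429 + 7*K (a(K, o) = -7*(347 - K) = -2429 + 7*K)
1/a(-379, W) = 1/(-2429 + 7*(-379)) = 1/(-2429 - 2653) = 1/(-5082) = -1/5082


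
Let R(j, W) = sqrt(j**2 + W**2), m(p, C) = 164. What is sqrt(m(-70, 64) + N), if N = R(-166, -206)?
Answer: sqrt(164 + 2*sqrt(17498)) ≈ 20.702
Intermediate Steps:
R(j, W) = sqrt(W**2 + j**2)
N = 2*sqrt(17498) (N = sqrt((-206)**2 + (-166)**2) = sqrt(42436 + 27556) = sqrt(69992) = 2*sqrt(17498) ≈ 264.56)
sqrt(m(-70, 64) + N) = sqrt(164 + 2*sqrt(17498))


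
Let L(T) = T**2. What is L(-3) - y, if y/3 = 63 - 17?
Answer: -129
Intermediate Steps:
y = 138 (y = 3*(63 - 17) = 3*46 = 138)
L(-3) - y = (-3)**2 - 1*138 = 9 - 138 = -129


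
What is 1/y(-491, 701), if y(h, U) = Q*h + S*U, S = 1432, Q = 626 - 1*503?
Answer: 1/943439 ≈ 1.0600e-6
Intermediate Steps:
Q = 123 (Q = 626 - 503 = 123)
y(h, U) = 123*h + 1432*U
1/y(-491, 701) = 1/(123*(-491) + 1432*701) = 1/(-60393 + 1003832) = 1/943439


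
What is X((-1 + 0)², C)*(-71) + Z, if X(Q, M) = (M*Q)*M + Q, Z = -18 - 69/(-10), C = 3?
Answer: -7211/10 ≈ -721.10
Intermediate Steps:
Z = -111/10 (Z = -18 - 69*(-⅒) = -18 + 69/10 = -111/10 ≈ -11.100)
X(Q, M) = Q + Q*M² (X(Q, M) = Q*M² + Q = Q + Q*M²)
X((-1 + 0)², C)*(-71) + Z = ((-1 + 0)²*(1 + 3²))*(-71) - 111/10 = ((-1)²*(1 + 9))*(-71) - 111/10 = (1*10)*(-71) - 111/10 = 10*(-71) - 111/10 = -710 - 111/10 = -7211/10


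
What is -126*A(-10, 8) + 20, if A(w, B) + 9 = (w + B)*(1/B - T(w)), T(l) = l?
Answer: 7411/2 ≈ 3705.5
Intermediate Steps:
A(w, B) = -9 + (B + w)*(1/B - w) (A(w, B) = -9 + (w + B)*(1/B - w) = -9 + (B + w)*(1/B - w))
-126*A(-10, 8) + 20 = -126*(-8 - 1*(-10)² - 10/8 - 1*8*(-10)) + 20 = -126*(-8 - 1*100 - 10*⅛ + 80) + 20 = -126*(-8 - 100 - 5/4 + 80) + 20 = -126*(-117/4) + 20 = 7371/2 + 20 = 7411/2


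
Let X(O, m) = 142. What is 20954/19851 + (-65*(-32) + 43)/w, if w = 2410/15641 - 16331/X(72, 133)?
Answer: -29418949702184/1687936822767 ≈ -17.429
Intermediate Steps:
w = -255090951/2221022 (w = 2410/15641 - 16331/142 = -255090951/2221022 ≈ -114.85)
20954/19851 + (-65*(-32) + 43)/w = 20954/19851 + (-65*(-32) + 43)/(-255090951/2221022) = 20954*(1/19851) + (2080 + 43)*(-2221022/255090951) = 20954/19851 + 2123*(-2221022/255090951) = 20954/19851 - 4715229706/255090951 = -29418949702184/1687936822767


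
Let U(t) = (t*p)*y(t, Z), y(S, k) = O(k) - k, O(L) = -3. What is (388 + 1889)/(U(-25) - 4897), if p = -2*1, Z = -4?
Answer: -2277/4847 ≈ -0.46978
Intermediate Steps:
p = -2
y(S, k) = -3 - k
U(t) = -2*t (U(t) = (t*(-2))*(-3 - 1*(-4)) = (-2*t)*(-3 + 4) = -2*t*1 = -2*t)
(388 + 1889)/(U(-25) - 4897) = (388 + 1889)/(-2*(-25) - 4897) = 2277/(50 - 4897) = 2277/(-4847) = 2277*(-1/4847) = -2277/4847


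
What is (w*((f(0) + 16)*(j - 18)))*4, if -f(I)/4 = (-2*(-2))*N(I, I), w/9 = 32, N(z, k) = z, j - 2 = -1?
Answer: -313344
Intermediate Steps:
j = 1 (j = 2 - 1 = 1)
w = 288 (w = 9*32 = 288)
f(I) = -16*I (f(I) = -4*(-2*(-2))*I = -16*I)
(w*((f(0) + 16)*(j - 18)))*4 = (288*((-16*0 + 16)*(1 - 18)))*4 = (288*((0 + 16)*(-17)))*4 = (288*(16*(-17)))*4 = (288*(-272))*4 = -78336*4 = -313344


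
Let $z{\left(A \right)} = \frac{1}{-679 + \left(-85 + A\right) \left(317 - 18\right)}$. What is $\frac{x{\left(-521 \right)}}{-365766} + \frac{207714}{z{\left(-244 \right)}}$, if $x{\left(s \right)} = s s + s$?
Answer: $- \frac{3762647954846560}{182883} \approx -2.0574 \cdot 10^{10}$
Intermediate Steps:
$x{\left(s \right)} = s + s^{2}$ ($x{\left(s \right)} = s^{2} + s = s + s^{2}$)
$z{\left(A \right)} = \frac{1}{-26094 + 299 A}$ ($z{\left(A \right)} = \frac{1}{-679 + \left(-85 + A\right) 299} = \frac{1}{-679 + \left(-25415 + 299 A\right)} = \frac{1}{-26094 + 299 A}$)
$\frac{x{\left(-521 \right)}}{-365766} + \frac{207714}{z{\left(-244 \right)}} = \frac{\left(-521\right) \left(1 - 521\right)}{-365766} + \frac{207714}{\frac{1}{-26094 + 299 \left(-244\right)}} = \left(-521\right) \left(-520\right) \left(- \frac{1}{365766}\right) + \frac{207714}{\frac{1}{-26094 - 72956}} = 270920 \left(- \frac{1}{365766}\right) + \frac{207714}{\frac{1}{-99050}} = - \frac{135460}{182883} + \frac{207714}{- \frac{1}{99050}} = - \frac{135460}{182883} + 207714 \left(-99050\right) = - \frac{135460}{182883} - 20574071700 = - \frac{3762647954846560}{182883}$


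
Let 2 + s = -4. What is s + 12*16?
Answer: 186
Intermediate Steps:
s = -6 (s = -2 - 4 = -6)
s + 12*16 = -6 + 12*16 = -6 + 192 = 186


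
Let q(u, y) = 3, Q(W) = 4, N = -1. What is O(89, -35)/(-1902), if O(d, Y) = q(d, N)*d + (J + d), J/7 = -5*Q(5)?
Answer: -36/317 ≈ -0.11356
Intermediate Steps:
J = -140 (J = 7*(-5*4) = 7*(-20) = -140)
O(d, Y) = -140 + 4*d (O(d, Y) = 3*d + (-140 + d) = -140 + 4*d)
O(89, -35)/(-1902) = (-140 + 4*89)/(-1902) = (-140 + 356)*(-1/1902) = 216*(-1/1902) = -36/317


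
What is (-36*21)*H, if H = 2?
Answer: -1512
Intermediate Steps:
(-36*21)*H = -36*21*2 = -756*2 = -1512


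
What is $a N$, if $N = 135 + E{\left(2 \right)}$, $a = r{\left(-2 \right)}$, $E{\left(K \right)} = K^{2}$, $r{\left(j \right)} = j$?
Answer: $-278$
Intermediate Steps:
$a = -2$
$N = 139$ ($N = 135 + 2^{2} = 135 + 4 = 139$)
$a N = \left(-2\right) 139 = -278$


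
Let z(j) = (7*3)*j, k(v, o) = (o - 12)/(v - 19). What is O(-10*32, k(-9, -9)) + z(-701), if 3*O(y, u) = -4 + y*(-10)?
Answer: -40967/3 ≈ -13656.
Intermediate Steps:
k(v, o) = (-12 + o)/(-19 + v)
O(y, u) = -4/3 - 10*y/3 (O(y, u) = (-4 + y*(-10))/3 = (-4 - 10*y)/3 = -4/3 - 10*y/3)
z(j) = 21*j
O(-10*32, k(-9, -9)) + z(-701) = (-4/3 - (-100)*32/3) + 21*(-701) = (-4/3 - 10/3*(-320)) - 14721 = (-4/3 + 3200/3) - 14721 = 3196/3 - 14721 = -40967/3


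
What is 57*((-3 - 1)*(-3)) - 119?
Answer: 565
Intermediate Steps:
57*((-3 - 1)*(-3)) - 119 = 57*(-4*(-3)) - 119 = 57*12 - 119 = 684 - 119 = 565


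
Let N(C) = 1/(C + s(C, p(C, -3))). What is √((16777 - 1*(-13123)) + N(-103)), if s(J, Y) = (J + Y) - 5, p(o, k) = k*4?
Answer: √1486896877/223 ≈ 172.92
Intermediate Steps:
p(o, k) = 4*k
s(J, Y) = -5 + J + Y
N(C) = 1/(-17 + 2*C) (N(C) = 1/(C + (-5 + C + 4*(-3))) = 1/(C + (-5 + C - 12)) = 1/(C + (-17 + C)) = 1/(-17 + 2*C))
√((16777 - 1*(-13123)) + N(-103)) = √((16777 - 1*(-13123)) + 1/(-17 + 2*(-103))) = √((16777 + 13123) + 1/(-17 - 206)) = √(29900 + 1/(-223)) = √(29900 - 1/223) = √(6667699/223) = √1486896877/223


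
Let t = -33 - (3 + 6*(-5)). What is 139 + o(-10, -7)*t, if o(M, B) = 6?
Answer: 103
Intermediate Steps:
t = -6 (t = -33 - (3 - 30) = -33 - 1*(-27) = -33 + 27 = -6)
139 + o(-10, -7)*t = 139 + 6*(-6) = 139 - 36 = 103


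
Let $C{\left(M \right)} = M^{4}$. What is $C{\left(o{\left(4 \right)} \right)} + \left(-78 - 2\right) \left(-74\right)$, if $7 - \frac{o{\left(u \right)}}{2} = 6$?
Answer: $5936$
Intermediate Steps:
$o{\left(u \right)} = 2$ ($o{\left(u \right)} = 14 - 12 = 2$)
$C{\left(o{\left(4 \right)} \right)} + \left(-78 - 2\right) \left(-74\right) = 2^{4} + \left(-78 - 2\right) \left(-74\right) = 16 - -5920 = 16 + 5920 = 5936$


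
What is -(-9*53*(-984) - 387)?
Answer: -468981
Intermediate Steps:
-(-9*53*(-984) - 387) = -(-477*(-984) - 387) = -(469368 - 387) = -1*468981 = -468981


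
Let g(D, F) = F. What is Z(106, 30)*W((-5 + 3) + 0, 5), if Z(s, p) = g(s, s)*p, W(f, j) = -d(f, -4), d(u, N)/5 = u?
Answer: 31800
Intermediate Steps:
d(u, N) = 5*u
W(f, j) = -5*f
Z(s, p) = p*s (Z(s, p) = s*p = p*s)
Z(106, 30)*W((-5 + 3) + 0, 5) = (30*106)*(-5*((-5 + 3) + 0)) = 3180*(-5*(-2 + 0)) = 3180*(-5*(-2)) = 3180*10 = 31800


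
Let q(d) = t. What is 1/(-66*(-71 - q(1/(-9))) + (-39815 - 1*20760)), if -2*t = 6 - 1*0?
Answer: -1/56087 ≈ -1.7829e-5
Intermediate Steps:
t = -3 (t = -(6 - 1*0)/2 = -(6 + 0)/2 = -½*6 = -3)
q(d) = -3
1/(-66*(-71 - q(1/(-9))) + (-39815 - 1*20760)) = 1/(-66*(-71 - 1*(-3)) + (-39815 - 1*20760)) = 1/(-66*(-71 + 3) + (-39815 - 20760)) = 1/(-66*(-68) - 60575) = 1/(4488 - 60575) = 1/(-56087) = -1/56087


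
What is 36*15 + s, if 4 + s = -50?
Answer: 486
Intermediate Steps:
s = -54 (s = -4 - 50 = -54)
36*15 + s = 36*15 - 54 = 540 - 54 = 486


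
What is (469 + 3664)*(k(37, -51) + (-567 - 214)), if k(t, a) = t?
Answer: -3074952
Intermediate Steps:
(469 + 3664)*(k(37, -51) + (-567 - 214)) = (469 + 3664)*(37 + (-567 - 214)) = 4133*(37 - 781) = 4133*(-744) = -3074952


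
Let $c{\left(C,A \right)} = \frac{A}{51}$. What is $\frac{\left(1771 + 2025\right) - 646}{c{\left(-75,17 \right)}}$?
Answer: $9450$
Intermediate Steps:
$c{\left(C,A \right)} = \frac{A}{51}$ ($c{\left(C,A \right)} = A \frac{1}{51} = \frac{A}{51}$)
$\frac{\left(1771 + 2025\right) - 646}{c{\left(-75,17 \right)}} = \frac{\left(1771 + 2025\right) - 646}{\frac{1}{51} \cdot 17} = \left(3796 - 646\right) \frac{1}{\frac{1}{3}} = 3150 \cdot 3 = 9450$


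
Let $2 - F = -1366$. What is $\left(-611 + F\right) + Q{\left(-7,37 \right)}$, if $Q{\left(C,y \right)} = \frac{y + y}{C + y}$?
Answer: $\frac{11392}{15} \approx 759.47$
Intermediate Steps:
$Q{\left(C,y \right)} = \frac{2 y}{C + y}$
$F = 1368$ ($F = 2 - -1366 = 2 + 1366 = 1368$)
$\left(-611 + F\right) + Q{\left(-7,37 \right)} = \left(-611 + 1368\right) + 2 \cdot 37 \frac{1}{-7 + 37} = 757 + 2 \cdot 37 \cdot \frac{1}{30} = 757 + \frac{37}{15} = \frac{11392}{15}$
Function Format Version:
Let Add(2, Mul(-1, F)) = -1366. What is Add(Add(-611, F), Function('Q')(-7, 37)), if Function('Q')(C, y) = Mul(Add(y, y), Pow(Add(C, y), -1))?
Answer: Rational(11392, 15) ≈ 759.47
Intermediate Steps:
Function('Q')(C, y) = Mul(2, y, Pow(Add(C, y), -1)) (Function('Q')(C, y) = Mul(Mul(2, y), Pow(Add(C, y), -1)) = Mul(2, y, Pow(Add(C, y), -1)))
F = 1368 (F = Add(2, Mul(-1, -1366)) = Add(2, 1366) = 1368)
Add(Add(-611, F), Function('Q')(-7, 37)) = Add(Add(-611, 1368), Mul(2, 37, Pow(Add(-7, 37), -1))) = Add(757, Mul(2, 37, Pow(30, -1))) = Add(757, Mul(2, 37, Rational(1, 30))) = Add(757, Rational(37, 15)) = Rational(11392, 15)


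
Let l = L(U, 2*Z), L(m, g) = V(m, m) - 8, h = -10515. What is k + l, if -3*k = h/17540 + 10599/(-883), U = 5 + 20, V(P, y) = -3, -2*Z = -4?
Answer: -21060457/3097564 ≈ -6.7990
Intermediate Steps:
Z = 2 (Z = -½*(-4) = 2)
U = 25
L(m, g) = -11 (L(m, g) = -3 - 8 = -11)
l = -11
k = 13012747/3097564 (k = -(-10515/17540 + 10599/(-883))/3 = -(-10515*1/17540 + 10599*(-1/883))/3 = -(-2103/3508 - 10599/883)/3 = -⅓*(-39038241/3097564) = 13012747/3097564 ≈ 4.2010)
k + l = 13012747/3097564 - 11 = -21060457/3097564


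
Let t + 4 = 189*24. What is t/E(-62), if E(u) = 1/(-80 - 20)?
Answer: -453200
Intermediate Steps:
t = 4532 (t = -4 + 189*24 = -4 + 4536 = 4532)
E(u) = -1/100 (E(u) = 1/(-100) = -1/100)
t/E(-62) = 4532/(-1/100) = 4532*(-100) = -453200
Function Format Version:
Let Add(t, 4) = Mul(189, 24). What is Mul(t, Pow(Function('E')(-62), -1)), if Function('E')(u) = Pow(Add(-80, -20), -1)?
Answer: -453200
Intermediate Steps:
t = 4532 (t = Add(-4, Mul(189, 24)) = Add(-4, 4536) = 4532)
Function('E')(u) = Rational(-1, 100) (Function('E')(u) = Pow(-100, -1) = Rational(-1, 100))
Mul(t, Pow(Function('E')(-62), -1)) = Mul(4532, Pow(Rational(-1, 100), -1)) = Mul(4532, -100) = -453200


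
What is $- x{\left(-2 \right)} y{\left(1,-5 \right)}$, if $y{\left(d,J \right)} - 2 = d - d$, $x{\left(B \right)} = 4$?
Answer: $-8$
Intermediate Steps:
$y{\left(d,J \right)} = 2$ ($y{\left(d,J \right)} = 2 + \left(d - d\right) = 2 + 0 = 2$)
$- x{\left(-2 \right)} y{\left(1,-5 \right)} = \left(-1\right) 4 \cdot 2 = \left(-4\right) 2 = -8$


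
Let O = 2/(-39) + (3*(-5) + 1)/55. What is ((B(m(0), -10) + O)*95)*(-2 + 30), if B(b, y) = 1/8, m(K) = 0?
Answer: -412699/858 ≈ -481.00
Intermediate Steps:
O = -656/2145 (O = 2*(-1/39) + (-15 + 1)*(1/55) = -2/39 - 14*1/55 = -2/39 - 14/55 = -656/2145 ≈ -0.30583)
B(b, y) = 1/8
((B(m(0), -10) + O)*95)*(-2 + 30) = ((1/8 - 656/2145)*95)*(-2 + 30) = -3103/17160*95*28 = -58957/3432*28 = -412699/858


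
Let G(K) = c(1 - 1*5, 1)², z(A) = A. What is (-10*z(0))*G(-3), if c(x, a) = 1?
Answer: 0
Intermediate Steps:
G(K) = 1 (G(K) = 1² = 1)
(-10*z(0))*G(-3) = -10*0*1 = 0*1 = 0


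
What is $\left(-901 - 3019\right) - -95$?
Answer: $-3825$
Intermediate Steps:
$\left(-901 - 3019\right) - -95 = -3920 + \left(-314 + 409\right) = -3920 + 95 = -3825$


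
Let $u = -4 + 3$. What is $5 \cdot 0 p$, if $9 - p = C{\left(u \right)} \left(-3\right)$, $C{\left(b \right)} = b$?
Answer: $0$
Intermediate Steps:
$u = -1$
$p = 6$ ($p = 9 - \left(-1\right) \left(-3\right) = 9 - 3 = 6$)
$5 \cdot 0 p = 5 \cdot 0 \cdot 6 = 0 \cdot 6 = 0$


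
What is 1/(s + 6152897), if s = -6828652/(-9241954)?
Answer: 4620977/28432398934695 ≈ 1.6253e-7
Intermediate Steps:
s = 3414326/4620977 (s = -6828652*(-1/9241954) = 3414326/4620977 ≈ 0.73888)
1/(s + 6152897) = 1/(3414326/4620977 + 6152897) = 1/(28432398934695/4620977) = 4620977/28432398934695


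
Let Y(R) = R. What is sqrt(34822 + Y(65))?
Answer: sqrt(34887) ≈ 186.78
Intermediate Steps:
sqrt(34822 + Y(65)) = sqrt(34822 + 65) = sqrt(34887)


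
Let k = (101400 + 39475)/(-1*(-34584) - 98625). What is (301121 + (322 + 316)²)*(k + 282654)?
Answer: 4272903301320645/21347 ≈ 2.0016e+11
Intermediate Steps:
k = -140875/64041 (k = 140875/(34584 - 98625) = 140875/(-64041) = 140875*(-1/64041) = -140875/64041 ≈ -2.1998)
(301121 + (322 + 316)²)*(k + 282654) = (301121 + (322 + 316)²)*(-140875/64041 + 282654) = (301121 + 638²)*(18101303939/64041) = (301121 + 407044)*(18101303939/64041) = 708165*(18101303939/64041) = 4272903301320645/21347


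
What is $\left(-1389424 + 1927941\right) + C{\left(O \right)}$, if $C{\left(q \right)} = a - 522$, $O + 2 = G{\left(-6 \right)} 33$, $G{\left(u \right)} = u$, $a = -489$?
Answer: $537506$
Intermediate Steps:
$O = -200$ ($O = -2 - 198 = -200$)
$C{\left(q \right)} = -1011$ ($C{\left(q \right)} = -489 - 522 = -1011$)
$\left(-1389424 + 1927941\right) + C{\left(O \right)} = \left(-1389424 + 1927941\right) - 1011 = 538517 - 1011 = 537506$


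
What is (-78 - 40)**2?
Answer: 13924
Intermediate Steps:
(-78 - 40)**2 = (-118)**2 = 13924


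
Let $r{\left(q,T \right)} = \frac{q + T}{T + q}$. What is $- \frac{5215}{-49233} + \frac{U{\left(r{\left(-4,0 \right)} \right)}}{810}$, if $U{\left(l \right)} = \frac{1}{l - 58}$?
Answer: $\frac{80242439}{757695870} \approx 0.1059$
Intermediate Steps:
$r{\left(q,T \right)} = 1$ ($r{\left(q,T \right)} = \frac{T + q}{T + q} = 1$)
$U{\left(l \right)} = \frac{1}{-58 + l}$
$- \frac{5215}{-49233} + \frac{U{\left(r{\left(-4,0 \right)} \right)}}{810} = - \frac{5215}{-49233} + \frac{1}{\left(-58 + 1\right) 810} = \left(-5215\right) \left(- \frac{1}{49233}\right) + \frac{1}{-57} \cdot \frac{1}{810} = \frac{5215}{49233} - \frac{1}{46170} = \frac{80242439}{757695870}$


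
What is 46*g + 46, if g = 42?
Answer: 1978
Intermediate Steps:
46*g + 46 = 46*42 + 46 = 1932 + 46 = 1978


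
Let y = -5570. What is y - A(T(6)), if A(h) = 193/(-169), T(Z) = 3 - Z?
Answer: -941137/169 ≈ -5568.9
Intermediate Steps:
A(h) = -193/169 (A(h) = 193*(-1/169) = -193/169)
y - A(T(6)) = -5570 - 1*(-193/169) = -5570 + 193/169 = -941137/169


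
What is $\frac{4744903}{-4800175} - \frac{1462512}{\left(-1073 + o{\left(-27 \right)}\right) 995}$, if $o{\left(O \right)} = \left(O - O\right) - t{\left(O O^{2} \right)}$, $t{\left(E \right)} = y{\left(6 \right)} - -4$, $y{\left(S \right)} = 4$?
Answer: $\frac{383343919463}{1032608845825} \approx 0.37124$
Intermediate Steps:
$t{\left(E \right)} = 8$ ($t{\left(E \right)} = 4 - -4 = 4 + 4 = 8$)
$o{\left(O \right)} = -8$ ($o{\left(O \right)} = \left(O - O\right) - 8 = 0 - 8 = -8$)
$\frac{4744903}{-4800175} - \frac{1462512}{\left(-1073 + o{\left(-27 \right)}\right) 995} = \frac{4744903}{-4800175} - \frac{1462512}{\left(-1073 - 8\right) 995} = 4744903 \left(- \frac{1}{4800175}\right) - \frac{1462512}{\left(-1081\right) 995} = - \frac{4744903}{4800175} - \frac{1462512}{-1075595} = - \frac{4744903}{4800175} - - \frac{1462512}{1075595} = - \frac{4744903}{4800175} + \frac{1462512}{1075595} = \frac{383343919463}{1032608845825}$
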